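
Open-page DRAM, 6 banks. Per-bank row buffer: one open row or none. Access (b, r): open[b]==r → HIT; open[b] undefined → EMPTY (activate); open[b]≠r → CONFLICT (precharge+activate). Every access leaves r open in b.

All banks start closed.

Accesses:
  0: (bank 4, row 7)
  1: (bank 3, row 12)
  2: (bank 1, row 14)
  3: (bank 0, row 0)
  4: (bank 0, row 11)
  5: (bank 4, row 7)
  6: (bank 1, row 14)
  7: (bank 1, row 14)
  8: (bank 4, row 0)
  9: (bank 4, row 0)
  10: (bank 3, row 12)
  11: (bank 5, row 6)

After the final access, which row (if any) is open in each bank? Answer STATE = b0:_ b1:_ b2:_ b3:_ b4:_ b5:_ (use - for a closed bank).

STATE = b0:11 b1:14 b2:- b3:12 b4:0 b5:6

0: bank 4 row 7 — prev None → EMPTY
1: bank 3 row 12 — prev None → EMPTY
2: bank 1 row 14 — prev None → EMPTY
3: bank 0 row 0 — prev None → EMPTY
4: bank 0 row 11 — prev 0 → CONFLICT
5: bank 4 row 7 — prev 7 → HIT
6: bank 1 row 14 — prev 14 → HIT
7: bank 1 row 14 — prev 14 → HIT
8: bank 4 row 0 — prev 7 → CONFLICT
9: bank 4 row 0 — prev 0 → HIT
10: bank 3 row 12 — prev 12 → HIT
11: bank 5 row 6 — prev None → EMPTY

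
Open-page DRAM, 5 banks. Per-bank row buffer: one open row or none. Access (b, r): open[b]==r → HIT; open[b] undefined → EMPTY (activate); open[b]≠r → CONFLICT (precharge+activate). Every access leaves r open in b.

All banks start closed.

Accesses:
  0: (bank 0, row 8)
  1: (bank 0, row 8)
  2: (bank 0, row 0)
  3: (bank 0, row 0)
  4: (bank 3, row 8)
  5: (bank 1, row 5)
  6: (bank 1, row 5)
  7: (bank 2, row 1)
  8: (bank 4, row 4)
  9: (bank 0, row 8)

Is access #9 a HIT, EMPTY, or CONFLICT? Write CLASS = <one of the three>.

CLASS = CONFLICT

#0 (0,8) E
#1 (0,8) H  (was 8)
#2 (0,0) C  (was 8)
#3 (0,0) H  (was 0)
#4 (3,8) E
#5 (1,5) E
#6 (1,5) H  (was 5)
#7 (2,1) E
#8 (4,4) E
#9 (0,8) C  (was 0)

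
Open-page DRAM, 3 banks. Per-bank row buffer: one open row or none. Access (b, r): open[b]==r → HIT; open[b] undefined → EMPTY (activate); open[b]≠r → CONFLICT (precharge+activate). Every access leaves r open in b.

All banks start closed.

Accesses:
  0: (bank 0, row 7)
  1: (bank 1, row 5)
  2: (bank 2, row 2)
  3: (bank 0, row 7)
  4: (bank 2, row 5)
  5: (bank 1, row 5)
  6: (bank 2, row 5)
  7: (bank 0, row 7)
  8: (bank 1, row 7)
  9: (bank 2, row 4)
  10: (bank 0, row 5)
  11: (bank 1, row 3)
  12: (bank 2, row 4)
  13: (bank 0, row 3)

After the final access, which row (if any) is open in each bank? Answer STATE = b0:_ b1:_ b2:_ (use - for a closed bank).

STATE = b0:3 b1:3 b2:4

step 0: bank0 None->7 [EMPTY]
step 1: bank1 None->5 [EMPTY]
step 2: bank2 None->2 [EMPTY]
step 3: bank0 7->7 [HIT]
step 4: bank2 2->5 [CONFLICT]
step 5: bank1 5->5 [HIT]
step 6: bank2 5->5 [HIT]
step 7: bank0 7->7 [HIT]
step 8: bank1 5->7 [CONFLICT]
step 9: bank2 5->4 [CONFLICT]
step 10: bank0 7->5 [CONFLICT]
step 11: bank1 7->3 [CONFLICT]
step 12: bank2 4->4 [HIT]
step 13: bank0 5->3 [CONFLICT]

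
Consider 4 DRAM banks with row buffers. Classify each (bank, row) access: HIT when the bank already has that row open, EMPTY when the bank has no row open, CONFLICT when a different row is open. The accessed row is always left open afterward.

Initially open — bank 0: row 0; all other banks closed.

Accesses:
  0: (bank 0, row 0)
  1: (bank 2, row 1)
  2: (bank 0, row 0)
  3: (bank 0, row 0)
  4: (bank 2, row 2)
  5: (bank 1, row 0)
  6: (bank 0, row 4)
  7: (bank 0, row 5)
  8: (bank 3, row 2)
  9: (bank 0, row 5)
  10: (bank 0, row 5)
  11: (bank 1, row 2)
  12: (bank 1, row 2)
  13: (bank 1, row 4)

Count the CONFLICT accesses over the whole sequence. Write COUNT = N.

COUNT = 5

step 0: bank0 0->0 [HIT]
step 1: bank2 None->1 [EMPTY]
step 2: bank0 0->0 [HIT]
step 3: bank0 0->0 [HIT]
step 4: bank2 1->2 [CONFLICT]
step 5: bank1 None->0 [EMPTY]
step 6: bank0 0->4 [CONFLICT]
step 7: bank0 4->5 [CONFLICT]
step 8: bank3 None->2 [EMPTY]
step 9: bank0 5->5 [HIT]
step 10: bank0 5->5 [HIT]
step 11: bank1 0->2 [CONFLICT]
step 12: bank1 2->2 [HIT]
step 13: bank1 2->4 [CONFLICT]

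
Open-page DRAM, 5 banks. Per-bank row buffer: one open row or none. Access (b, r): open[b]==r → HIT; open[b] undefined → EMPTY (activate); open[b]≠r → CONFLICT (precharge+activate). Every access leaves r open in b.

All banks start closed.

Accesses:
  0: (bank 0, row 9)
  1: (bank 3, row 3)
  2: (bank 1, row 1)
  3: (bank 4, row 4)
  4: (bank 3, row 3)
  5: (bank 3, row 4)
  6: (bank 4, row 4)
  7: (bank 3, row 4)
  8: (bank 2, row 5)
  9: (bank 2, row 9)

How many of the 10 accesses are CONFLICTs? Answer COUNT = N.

COUNT = 2

  [0] b0 r9: no row ⇒ E
  [1] b3 r3: no row ⇒ E
  [2] b1 r1: no row ⇒ E
  [3] b4 r4: no row ⇒ E
  [4] b3 r3: had r3 ⇒ H
  [5] b3 r4: had r3 ⇒ C
  [6] b4 r4: had r4 ⇒ H
  [7] b3 r4: had r4 ⇒ H
  [8] b2 r5: no row ⇒ E
  [9] b2 r9: had r5 ⇒ C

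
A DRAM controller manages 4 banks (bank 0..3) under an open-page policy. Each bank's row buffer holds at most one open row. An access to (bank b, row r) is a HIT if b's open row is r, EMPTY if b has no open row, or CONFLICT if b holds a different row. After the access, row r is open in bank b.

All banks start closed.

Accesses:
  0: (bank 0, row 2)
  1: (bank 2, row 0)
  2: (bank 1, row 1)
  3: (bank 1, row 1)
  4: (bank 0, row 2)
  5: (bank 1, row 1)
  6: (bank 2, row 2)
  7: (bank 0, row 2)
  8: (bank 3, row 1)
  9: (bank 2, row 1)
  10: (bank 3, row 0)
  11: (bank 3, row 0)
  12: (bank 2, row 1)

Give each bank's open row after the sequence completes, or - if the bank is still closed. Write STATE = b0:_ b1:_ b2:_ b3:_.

STATE = b0:2 b1:1 b2:1 b3:0

  [0] b0 r2: no row ⇒ E
  [1] b2 r0: no row ⇒ E
  [2] b1 r1: no row ⇒ E
  [3] b1 r1: had r1 ⇒ H
  [4] b0 r2: had r2 ⇒ H
  [5] b1 r1: had r1 ⇒ H
  [6] b2 r2: had r0 ⇒ C
  [7] b0 r2: had r2 ⇒ H
  [8] b3 r1: no row ⇒ E
  [9] b2 r1: had r2 ⇒ C
  [10] b3 r0: had r1 ⇒ C
  [11] b3 r0: had r0 ⇒ H
  [12] b2 r1: had r1 ⇒ H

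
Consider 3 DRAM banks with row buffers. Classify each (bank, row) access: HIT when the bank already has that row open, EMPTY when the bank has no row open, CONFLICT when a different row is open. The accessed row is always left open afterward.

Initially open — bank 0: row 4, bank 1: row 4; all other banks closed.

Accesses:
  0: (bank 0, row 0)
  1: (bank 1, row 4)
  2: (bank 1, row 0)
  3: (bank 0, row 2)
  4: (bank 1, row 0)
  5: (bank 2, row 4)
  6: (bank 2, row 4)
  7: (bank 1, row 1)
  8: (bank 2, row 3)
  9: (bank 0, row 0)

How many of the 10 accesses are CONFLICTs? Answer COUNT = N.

#0 (0,0) C  (was 4)
#1 (1,4) H  (was 4)
#2 (1,0) C  (was 4)
#3 (0,2) C  (was 0)
#4 (1,0) H  (was 0)
#5 (2,4) E
#6 (2,4) H  (was 4)
#7 (1,1) C  (was 0)
#8 (2,3) C  (was 4)
#9 (0,0) C  (was 2)

COUNT = 6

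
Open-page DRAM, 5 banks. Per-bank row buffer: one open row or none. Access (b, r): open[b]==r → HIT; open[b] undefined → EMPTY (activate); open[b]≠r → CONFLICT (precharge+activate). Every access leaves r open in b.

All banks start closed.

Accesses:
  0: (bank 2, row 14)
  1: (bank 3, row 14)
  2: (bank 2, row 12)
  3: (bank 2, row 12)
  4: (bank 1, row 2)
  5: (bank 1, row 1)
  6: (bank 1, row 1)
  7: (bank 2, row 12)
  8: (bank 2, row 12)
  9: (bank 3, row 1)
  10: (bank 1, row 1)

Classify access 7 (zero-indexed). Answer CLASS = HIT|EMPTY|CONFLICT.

0: bank 2 row 14 — prev None → EMPTY
1: bank 3 row 14 — prev None → EMPTY
2: bank 2 row 12 — prev 14 → CONFLICT
3: bank 2 row 12 — prev 12 → HIT
4: bank 1 row 2 — prev None → EMPTY
5: bank 1 row 1 — prev 2 → CONFLICT
6: bank 1 row 1 — prev 1 → HIT
7: bank 2 row 12 — prev 12 → HIT
8: bank 2 row 12 — prev 12 → HIT
9: bank 3 row 1 — prev 14 → CONFLICT
10: bank 1 row 1 — prev 1 → HIT

CLASS = HIT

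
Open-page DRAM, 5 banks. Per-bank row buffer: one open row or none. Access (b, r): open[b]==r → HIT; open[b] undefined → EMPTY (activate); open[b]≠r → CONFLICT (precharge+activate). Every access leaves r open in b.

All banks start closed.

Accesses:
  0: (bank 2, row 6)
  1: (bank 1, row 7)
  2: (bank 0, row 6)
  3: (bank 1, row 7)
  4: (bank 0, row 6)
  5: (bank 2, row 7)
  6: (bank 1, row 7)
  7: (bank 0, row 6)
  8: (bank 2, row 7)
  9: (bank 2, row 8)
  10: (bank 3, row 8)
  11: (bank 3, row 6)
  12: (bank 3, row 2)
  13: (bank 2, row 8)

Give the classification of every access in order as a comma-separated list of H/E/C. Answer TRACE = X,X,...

step 0: bank2 None->6 [EMPTY]
step 1: bank1 None->7 [EMPTY]
step 2: bank0 None->6 [EMPTY]
step 3: bank1 7->7 [HIT]
step 4: bank0 6->6 [HIT]
step 5: bank2 6->7 [CONFLICT]
step 6: bank1 7->7 [HIT]
step 7: bank0 6->6 [HIT]
step 8: bank2 7->7 [HIT]
step 9: bank2 7->8 [CONFLICT]
step 10: bank3 None->8 [EMPTY]
step 11: bank3 8->6 [CONFLICT]
step 12: bank3 6->2 [CONFLICT]
step 13: bank2 8->8 [HIT]

TRACE = E,E,E,H,H,C,H,H,H,C,E,C,C,H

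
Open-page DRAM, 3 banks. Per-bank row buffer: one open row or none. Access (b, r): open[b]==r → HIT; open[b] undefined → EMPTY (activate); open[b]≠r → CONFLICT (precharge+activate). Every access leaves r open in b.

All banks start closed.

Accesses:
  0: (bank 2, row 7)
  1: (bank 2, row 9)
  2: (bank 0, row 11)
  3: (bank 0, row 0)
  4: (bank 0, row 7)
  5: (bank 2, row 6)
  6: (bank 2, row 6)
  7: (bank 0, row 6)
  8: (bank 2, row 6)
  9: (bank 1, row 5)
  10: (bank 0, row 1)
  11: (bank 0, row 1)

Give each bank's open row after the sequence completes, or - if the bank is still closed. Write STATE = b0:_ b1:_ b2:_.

STATE = b0:1 b1:5 b2:6

0: bank 2 row 7 — prev None → EMPTY
1: bank 2 row 9 — prev 7 → CONFLICT
2: bank 0 row 11 — prev None → EMPTY
3: bank 0 row 0 — prev 11 → CONFLICT
4: bank 0 row 7 — prev 0 → CONFLICT
5: bank 2 row 6 — prev 9 → CONFLICT
6: bank 2 row 6 — prev 6 → HIT
7: bank 0 row 6 — prev 7 → CONFLICT
8: bank 2 row 6 — prev 6 → HIT
9: bank 1 row 5 — prev None → EMPTY
10: bank 0 row 1 — prev 6 → CONFLICT
11: bank 0 row 1 — prev 1 → HIT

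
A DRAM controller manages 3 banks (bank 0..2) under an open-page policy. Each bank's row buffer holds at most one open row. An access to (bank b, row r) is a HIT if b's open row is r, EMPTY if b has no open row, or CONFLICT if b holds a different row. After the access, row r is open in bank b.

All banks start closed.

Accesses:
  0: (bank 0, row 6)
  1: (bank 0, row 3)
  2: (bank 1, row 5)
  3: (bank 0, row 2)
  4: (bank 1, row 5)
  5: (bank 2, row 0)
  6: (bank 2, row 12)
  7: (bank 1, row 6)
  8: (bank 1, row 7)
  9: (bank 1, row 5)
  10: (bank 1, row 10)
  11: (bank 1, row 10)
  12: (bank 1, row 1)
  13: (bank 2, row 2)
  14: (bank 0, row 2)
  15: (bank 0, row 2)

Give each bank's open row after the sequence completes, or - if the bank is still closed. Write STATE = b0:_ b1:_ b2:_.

STATE = b0:2 b1:1 b2:2

0: bank 0 row 6 — prev None → EMPTY
1: bank 0 row 3 — prev 6 → CONFLICT
2: bank 1 row 5 — prev None → EMPTY
3: bank 0 row 2 — prev 3 → CONFLICT
4: bank 1 row 5 — prev 5 → HIT
5: bank 2 row 0 — prev None → EMPTY
6: bank 2 row 12 — prev 0 → CONFLICT
7: bank 1 row 6 — prev 5 → CONFLICT
8: bank 1 row 7 — prev 6 → CONFLICT
9: bank 1 row 5 — prev 7 → CONFLICT
10: bank 1 row 10 — prev 5 → CONFLICT
11: bank 1 row 10 — prev 10 → HIT
12: bank 1 row 1 — prev 10 → CONFLICT
13: bank 2 row 2 — prev 12 → CONFLICT
14: bank 0 row 2 — prev 2 → HIT
15: bank 0 row 2 — prev 2 → HIT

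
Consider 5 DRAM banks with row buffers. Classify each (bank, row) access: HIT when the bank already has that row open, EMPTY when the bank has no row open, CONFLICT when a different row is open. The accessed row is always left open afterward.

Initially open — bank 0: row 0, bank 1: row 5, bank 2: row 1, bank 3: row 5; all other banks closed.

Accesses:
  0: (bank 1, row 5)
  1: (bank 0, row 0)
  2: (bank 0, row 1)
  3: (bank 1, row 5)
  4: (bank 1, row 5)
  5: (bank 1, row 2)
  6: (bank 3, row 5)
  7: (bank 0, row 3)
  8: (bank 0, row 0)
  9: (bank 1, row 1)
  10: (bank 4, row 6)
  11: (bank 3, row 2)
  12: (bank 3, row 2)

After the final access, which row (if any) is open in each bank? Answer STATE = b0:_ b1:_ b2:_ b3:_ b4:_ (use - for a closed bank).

STATE = b0:0 b1:1 b2:1 b3:2 b4:6

#0 (1,5) H  (was 5)
#1 (0,0) H  (was 0)
#2 (0,1) C  (was 0)
#3 (1,5) H  (was 5)
#4 (1,5) H  (was 5)
#5 (1,2) C  (was 5)
#6 (3,5) H  (was 5)
#7 (0,3) C  (was 1)
#8 (0,0) C  (was 3)
#9 (1,1) C  (was 2)
#10 (4,6) E
#11 (3,2) C  (was 5)
#12 (3,2) H  (was 2)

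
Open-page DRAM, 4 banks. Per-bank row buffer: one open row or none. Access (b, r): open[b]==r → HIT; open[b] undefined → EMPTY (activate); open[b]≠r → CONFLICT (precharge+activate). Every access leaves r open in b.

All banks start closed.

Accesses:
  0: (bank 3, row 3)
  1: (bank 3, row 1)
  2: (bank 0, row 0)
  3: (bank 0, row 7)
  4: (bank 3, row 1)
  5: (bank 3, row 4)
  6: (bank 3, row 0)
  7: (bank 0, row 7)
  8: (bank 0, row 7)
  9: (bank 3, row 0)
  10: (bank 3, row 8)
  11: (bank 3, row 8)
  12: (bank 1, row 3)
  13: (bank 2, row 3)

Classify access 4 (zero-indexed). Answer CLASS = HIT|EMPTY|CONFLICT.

CLASS = HIT

  [0] b3 r3: no row ⇒ E
  [1] b3 r1: had r3 ⇒ C
  [2] b0 r0: no row ⇒ E
  [3] b0 r7: had r0 ⇒ C
  [4] b3 r1: had r1 ⇒ H
  [5] b3 r4: had r1 ⇒ C
  [6] b3 r0: had r4 ⇒ C
  [7] b0 r7: had r7 ⇒ H
  [8] b0 r7: had r7 ⇒ H
  [9] b3 r0: had r0 ⇒ H
  [10] b3 r8: had r0 ⇒ C
  [11] b3 r8: had r8 ⇒ H
  [12] b1 r3: no row ⇒ E
  [13] b2 r3: no row ⇒ E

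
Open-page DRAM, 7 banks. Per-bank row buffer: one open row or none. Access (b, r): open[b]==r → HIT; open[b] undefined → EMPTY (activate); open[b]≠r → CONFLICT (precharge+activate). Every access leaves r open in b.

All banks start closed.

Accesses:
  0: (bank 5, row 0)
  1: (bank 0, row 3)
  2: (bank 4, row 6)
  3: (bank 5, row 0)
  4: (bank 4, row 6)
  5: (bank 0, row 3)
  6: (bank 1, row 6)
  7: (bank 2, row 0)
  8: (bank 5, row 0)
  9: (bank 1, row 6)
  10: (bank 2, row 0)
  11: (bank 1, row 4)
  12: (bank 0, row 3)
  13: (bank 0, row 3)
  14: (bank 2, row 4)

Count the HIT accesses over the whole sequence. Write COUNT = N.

COUNT = 8

  [0] b5 r0: no row ⇒ E
  [1] b0 r3: no row ⇒ E
  [2] b4 r6: no row ⇒ E
  [3] b5 r0: had r0 ⇒ H
  [4] b4 r6: had r6 ⇒ H
  [5] b0 r3: had r3 ⇒ H
  [6] b1 r6: no row ⇒ E
  [7] b2 r0: no row ⇒ E
  [8] b5 r0: had r0 ⇒ H
  [9] b1 r6: had r6 ⇒ H
  [10] b2 r0: had r0 ⇒ H
  [11] b1 r4: had r6 ⇒ C
  [12] b0 r3: had r3 ⇒ H
  [13] b0 r3: had r3 ⇒ H
  [14] b2 r4: had r0 ⇒ C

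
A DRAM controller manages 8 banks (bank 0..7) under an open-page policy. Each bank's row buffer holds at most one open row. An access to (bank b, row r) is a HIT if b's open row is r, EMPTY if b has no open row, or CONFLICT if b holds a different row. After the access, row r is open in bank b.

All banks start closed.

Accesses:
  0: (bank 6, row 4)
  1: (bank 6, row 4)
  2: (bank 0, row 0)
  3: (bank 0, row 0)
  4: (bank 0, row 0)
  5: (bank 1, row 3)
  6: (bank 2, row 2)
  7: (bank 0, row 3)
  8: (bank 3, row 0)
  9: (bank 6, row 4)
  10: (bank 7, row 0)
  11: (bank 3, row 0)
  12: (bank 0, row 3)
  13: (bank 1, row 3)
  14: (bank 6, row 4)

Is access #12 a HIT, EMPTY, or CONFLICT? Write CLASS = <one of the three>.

0: bank 6 row 4 — prev None → EMPTY
1: bank 6 row 4 — prev 4 → HIT
2: bank 0 row 0 — prev None → EMPTY
3: bank 0 row 0 — prev 0 → HIT
4: bank 0 row 0 — prev 0 → HIT
5: bank 1 row 3 — prev None → EMPTY
6: bank 2 row 2 — prev None → EMPTY
7: bank 0 row 3 — prev 0 → CONFLICT
8: bank 3 row 0 — prev None → EMPTY
9: bank 6 row 4 — prev 4 → HIT
10: bank 7 row 0 — prev None → EMPTY
11: bank 3 row 0 — prev 0 → HIT
12: bank 0 row 3 — prev 3 → HIT
13: bank 1 row 3 — prev 3 → HIT
14: bank 6 row 4 — prev 4 → HIT

CLASS = HIT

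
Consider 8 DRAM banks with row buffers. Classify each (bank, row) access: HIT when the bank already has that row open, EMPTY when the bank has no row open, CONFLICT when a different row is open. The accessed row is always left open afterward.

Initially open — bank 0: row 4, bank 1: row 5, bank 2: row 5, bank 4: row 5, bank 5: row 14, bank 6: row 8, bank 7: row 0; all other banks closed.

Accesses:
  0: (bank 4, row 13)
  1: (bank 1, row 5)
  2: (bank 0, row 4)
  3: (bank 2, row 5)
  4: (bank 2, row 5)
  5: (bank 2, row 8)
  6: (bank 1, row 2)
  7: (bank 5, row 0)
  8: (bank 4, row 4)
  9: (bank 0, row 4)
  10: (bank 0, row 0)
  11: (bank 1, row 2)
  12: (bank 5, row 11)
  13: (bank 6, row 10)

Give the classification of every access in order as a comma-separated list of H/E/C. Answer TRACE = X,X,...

TRACE = C,H,H,H,H,C,C,C,C,H,C,H,C,C

  [0] b4 r13: had r5 ⇒ C
  [1] b1 r5: had r5 ⇒ H
  [2] b0 r4: had r4 ⇒ H
  [3] b2 r5: had r5 ⇒ H
  [4] b2 r5: had r5 ⇒ H
  [5] b2 r8: had r5 ⇒ C
  [6] b1 r2: had r5 ⇒ C
  [7] b5 r0: had r14 ⇒ C
  [8] b4 r4: had r13 ⇒ C
  [9] b0 r4: had r4 ⇒ H
  [10] b0 r0: had r4 ⇒ C
  [11] b1 r2: had r2 ⇒ H
  [12] b5 r11: had r0 ⇒ C
  [13] b6 r10: had r8 ⇒ C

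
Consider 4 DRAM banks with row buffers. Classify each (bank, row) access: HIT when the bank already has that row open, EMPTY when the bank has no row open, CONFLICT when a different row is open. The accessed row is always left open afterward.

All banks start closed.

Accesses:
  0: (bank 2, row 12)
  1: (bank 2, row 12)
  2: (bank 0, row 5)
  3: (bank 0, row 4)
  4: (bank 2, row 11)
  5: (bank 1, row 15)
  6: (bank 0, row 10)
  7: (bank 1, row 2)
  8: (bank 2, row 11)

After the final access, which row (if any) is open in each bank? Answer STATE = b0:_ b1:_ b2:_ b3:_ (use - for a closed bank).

STATE = b0:10 b1:2 b2:11 b3:-

step 0: bank2 None->12 [EMPTY]
step 1: bank2 12->12 [HIT]
step 2: bank0 None->5 [EMPTY]
step 3: bank0 5->4 [CONFLICT]
step 4: bank2 12->11 [CONFLICT]
step 5: bank1 None->15 [EMPTY]
step 6: bank0 4->10 [CONFLICT]
step 7: bank1 15->2 [CONFLICT]
step 8: bank2 11->11 [HIT]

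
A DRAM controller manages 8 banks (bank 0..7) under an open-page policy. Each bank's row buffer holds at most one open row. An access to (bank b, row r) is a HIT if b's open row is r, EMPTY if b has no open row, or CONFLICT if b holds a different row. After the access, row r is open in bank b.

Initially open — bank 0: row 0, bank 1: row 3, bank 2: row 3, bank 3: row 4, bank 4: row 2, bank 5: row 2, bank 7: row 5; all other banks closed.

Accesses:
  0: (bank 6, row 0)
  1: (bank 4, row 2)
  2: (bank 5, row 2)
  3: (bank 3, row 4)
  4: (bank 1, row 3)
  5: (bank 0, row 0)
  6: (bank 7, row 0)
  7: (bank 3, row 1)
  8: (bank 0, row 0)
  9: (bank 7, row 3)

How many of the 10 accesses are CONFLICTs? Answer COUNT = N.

COUNT = 3

0: bank 6 row 0 — prev None → EMPTY
1: bank 4 row 2 — prev 2 → HIT
2: bank 5 row 2 — prev 2 → HIT
3: bank 3 row 4 — prev 4 → HIT
4: bank 1 row 3 — prev 3 → HIT
5: bank 0 row 0 — prev 0 → HIT
6: bank 7 row 0 — prev 5 → CONFLICT
7: bank 3 row 1 — prev 4 → CONFLICT
8: bank 0 row 0 — prev 0 → HIT
9: bank 7 row 3 — prev 0 → CONFLICT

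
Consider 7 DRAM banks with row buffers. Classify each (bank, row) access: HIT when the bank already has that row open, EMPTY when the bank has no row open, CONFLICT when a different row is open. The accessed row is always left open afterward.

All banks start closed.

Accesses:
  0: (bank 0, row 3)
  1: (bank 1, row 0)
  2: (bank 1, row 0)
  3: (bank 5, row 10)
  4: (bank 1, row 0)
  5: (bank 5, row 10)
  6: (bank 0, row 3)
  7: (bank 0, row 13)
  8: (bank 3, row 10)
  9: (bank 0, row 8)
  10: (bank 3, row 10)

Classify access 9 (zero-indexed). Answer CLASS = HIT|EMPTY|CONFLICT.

#0 (0,3) E
#1 (1,0) E
#2 (1,0) H  (was 0)
#3 (5,10) E
#4 (1,0) H  (was 0)
#5 (5,10) H  (was 10)
#6 (0,3) H  (was 3)
#7 (0,13) C  (was 3)
#8 (3,10) E
#9 (0,8) C  (was 13)
#10 (3,10) H  (was 10)

CLASS = CONFLICT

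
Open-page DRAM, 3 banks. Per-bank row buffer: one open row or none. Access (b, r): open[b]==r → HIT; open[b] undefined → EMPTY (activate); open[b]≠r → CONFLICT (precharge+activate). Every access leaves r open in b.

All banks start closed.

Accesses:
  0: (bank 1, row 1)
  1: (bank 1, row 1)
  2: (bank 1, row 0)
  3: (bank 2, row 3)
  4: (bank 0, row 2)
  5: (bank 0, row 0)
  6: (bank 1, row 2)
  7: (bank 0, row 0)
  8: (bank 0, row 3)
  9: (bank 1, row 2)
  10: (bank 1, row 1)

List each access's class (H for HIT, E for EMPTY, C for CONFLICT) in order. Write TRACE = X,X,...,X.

TRACE = E,H,C,E,E,C,C,H,C,H,C

#0 (1,1) E
#1 (1,1) H  (was 1)
#2 (1,0) C  (was 1)
#3 (2,3) E
#4 (0,2) E
#5 (0,0) C  (was 2)
#6 (1,2) C  (was 0)
#7 (0,0) H  (was 0)
#8 (0,3) C  (was 0)
#9 (1,2) H  (was 2)
#10 (1,1) C  (was 2)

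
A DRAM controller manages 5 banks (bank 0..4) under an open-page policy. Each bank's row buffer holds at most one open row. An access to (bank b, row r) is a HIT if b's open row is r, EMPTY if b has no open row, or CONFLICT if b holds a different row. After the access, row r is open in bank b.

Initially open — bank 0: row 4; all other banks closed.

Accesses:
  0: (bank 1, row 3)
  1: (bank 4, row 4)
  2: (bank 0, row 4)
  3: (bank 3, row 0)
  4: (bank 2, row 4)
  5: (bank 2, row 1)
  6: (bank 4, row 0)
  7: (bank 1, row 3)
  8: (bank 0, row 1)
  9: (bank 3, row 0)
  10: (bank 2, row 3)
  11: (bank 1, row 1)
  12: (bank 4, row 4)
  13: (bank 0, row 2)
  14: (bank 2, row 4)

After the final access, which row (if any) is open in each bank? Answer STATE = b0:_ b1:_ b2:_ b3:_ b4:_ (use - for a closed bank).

STATE = b0:2 b1:1 b2:4 b3:0 b4:4

#0 (1,3) E
#1 (4,4) E
#2 (0,4) H  (was 4)
#3 (3,0) E
#4 (2,4) E
#5 (2,1) C  (was 4)
#6 (4,0) C  (was 4)
#7 (1,3) H  (was 3)
#8 (0,1) C  (was 4)
#9 (3,0) H  (was 0)
#10 (2,3) C  (was 1)
#11 (1,1) C  (was 3)
#12 (4,4) C  (was 0)
#13 (0,2) C  (was 1)
#14 (2,4) C  (was 3)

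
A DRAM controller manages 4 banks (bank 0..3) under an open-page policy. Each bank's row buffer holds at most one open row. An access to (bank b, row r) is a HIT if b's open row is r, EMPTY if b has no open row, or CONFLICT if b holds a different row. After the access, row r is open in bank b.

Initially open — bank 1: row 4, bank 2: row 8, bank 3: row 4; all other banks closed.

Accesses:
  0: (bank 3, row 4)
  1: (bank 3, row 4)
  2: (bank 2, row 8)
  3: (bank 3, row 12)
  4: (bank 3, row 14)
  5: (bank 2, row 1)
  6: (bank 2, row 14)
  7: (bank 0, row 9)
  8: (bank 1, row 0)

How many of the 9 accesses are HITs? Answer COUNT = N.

step 0: bank3 4->4 [HIT]
step 1: bank3 4->4 [HIT]
step 2: bank2 8->8 [HIT]
step 3: bank3 4->12 [CONFLICT]
step 4: bank3 12->14 [CONFLICT]
step 5: bank2 8->1 [CONFLICT]
step 6: bank2 1->14 [CONFLICT]
step 7: bank0 None->9 [EMPTY]
step 8: bank1 4->0 [CONFLICT]

COUNT = 3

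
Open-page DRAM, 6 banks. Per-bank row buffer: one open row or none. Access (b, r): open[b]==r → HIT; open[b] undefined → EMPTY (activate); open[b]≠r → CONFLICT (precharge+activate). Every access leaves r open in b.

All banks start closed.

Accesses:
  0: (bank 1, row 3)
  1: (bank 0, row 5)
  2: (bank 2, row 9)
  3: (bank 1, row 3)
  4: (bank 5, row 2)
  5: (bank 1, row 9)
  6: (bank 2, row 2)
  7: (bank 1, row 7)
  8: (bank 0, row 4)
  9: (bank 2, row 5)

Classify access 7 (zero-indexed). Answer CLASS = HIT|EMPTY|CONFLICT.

CLASS = CONFLICT

  [0] b1 r3: no row ⇒ E
  [1] b0 r5: no row ⇒ E
  [2] b2 r9: no row ⇒ E
  [3] b1 r3: had r3 ⇒ H
  [4] b5 r2: no row ⇒ E
  [5] b1 r9: had r3 ⇒ C
  [6] b2 r2: had r9 ⇒ C
  [7] b1 r7: had r9 ⇒ C
  [8] b0 r4: had r5 ⇒ C
  [9] b2 r5: had r2 ⇒ C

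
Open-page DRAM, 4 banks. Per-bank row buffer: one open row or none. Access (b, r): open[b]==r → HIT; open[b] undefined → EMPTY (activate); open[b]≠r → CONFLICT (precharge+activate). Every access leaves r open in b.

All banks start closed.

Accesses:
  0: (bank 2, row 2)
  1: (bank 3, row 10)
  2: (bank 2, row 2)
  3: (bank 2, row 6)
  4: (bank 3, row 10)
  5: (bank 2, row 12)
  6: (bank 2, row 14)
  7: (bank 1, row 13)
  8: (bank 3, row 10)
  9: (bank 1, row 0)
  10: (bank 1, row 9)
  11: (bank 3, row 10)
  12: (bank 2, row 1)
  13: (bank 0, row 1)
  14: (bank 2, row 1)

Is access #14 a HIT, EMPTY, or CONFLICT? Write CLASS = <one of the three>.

CLASS = HIT

0: bank 2 row 2 — prev None → EMPTY
1: bank 3 row 10 — prev None → EMPTY
2: bank 2 row 2 — prev 2 → HIT
3: bank 2 row 6 — prev 2 → CONFLICT
4: bank 3 row 10 — prev 10 → HIT
5: bank 2 row 12 — prev 6 → CONFLICT
6: bank 2 row 14 — prev 12 → CONFLICT
7: bank 1 row 13 — prev None → EMPTY
8: bank 3 row 10 — prev 10 → HIT
9: bank 1 row 0 — prev 13 → CONFLICT
10: bank 1 row 9 — prev 0 → CONFLICT
11: bank 3 row 10 — prev 10 → HIT
12: bank 2 row 1 — prev 14 → CONFLICT
13: bank 0 row 1 — prev None → EMPTY
14: bank 2 row 1 — prev 1 → HIT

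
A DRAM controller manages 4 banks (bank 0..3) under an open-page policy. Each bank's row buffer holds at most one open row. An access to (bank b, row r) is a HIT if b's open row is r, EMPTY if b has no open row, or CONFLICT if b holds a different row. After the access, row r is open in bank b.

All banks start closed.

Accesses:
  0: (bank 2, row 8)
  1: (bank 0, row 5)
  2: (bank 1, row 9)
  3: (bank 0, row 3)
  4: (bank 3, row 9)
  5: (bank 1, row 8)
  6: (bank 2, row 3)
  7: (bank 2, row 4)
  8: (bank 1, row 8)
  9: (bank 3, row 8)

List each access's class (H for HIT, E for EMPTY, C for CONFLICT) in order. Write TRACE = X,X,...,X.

TRACE = E,E,E,C,E,C,C,C,H,C

0: bank 2 row 8 — prev None → EMPTY
1: bank 0 row 5 — prev None → EMPTY
2: bank 1 row 9 — prev None → EMPTY
3: bank 0 row 3 — prev 5 → CONFLICT
4: bank 3 row 9 — prev None → EMPTY
5: bank 1 row 8 — prev 9 → CONFLICT
6: bank 2 row 3 — prev 8 → CONFLICT
7: bank 2 row 4 — prev 3 → CONFLICT
8: bank 1 row 8 — prev 8 → HIT
9: bank 3 row 8 — prev 9 → CONFLICT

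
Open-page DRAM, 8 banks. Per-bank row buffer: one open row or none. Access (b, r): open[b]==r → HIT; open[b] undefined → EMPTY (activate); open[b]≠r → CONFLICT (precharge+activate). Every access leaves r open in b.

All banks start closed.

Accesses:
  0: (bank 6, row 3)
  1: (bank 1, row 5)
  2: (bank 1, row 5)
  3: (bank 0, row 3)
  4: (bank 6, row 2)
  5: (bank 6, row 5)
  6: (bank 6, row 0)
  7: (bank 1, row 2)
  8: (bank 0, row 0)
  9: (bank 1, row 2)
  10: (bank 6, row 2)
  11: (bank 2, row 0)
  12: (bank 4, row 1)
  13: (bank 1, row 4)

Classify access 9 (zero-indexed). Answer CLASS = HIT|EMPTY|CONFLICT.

  [0] b6 r3: no row ⇒ E
  [1] b1 r5: no row ⇒ E
  [2] b1 r5: had r5 ⇒ H
  [3] b0 r3: no row ⇒ E
  [4] b6 r2: had r3 ⇒ C
  [5] b6 r5: had r2 ⇒ C
  [6] b6 r0: had r5 ⇒ C
  [7] b1 r2: had r5 ⇒ C
  [8] b0 r0: had r3 ⇒ C
  [9] b1 r2: had r2 ⇒ H
  [10] b6 r2: had r0 ⇒ C
  [11] b2 r0: no row ⇒ E
  [12] b4 r1: no row ⇒ E
  [13] b1 r4: had r2 ⇒ C

CLASS = HIT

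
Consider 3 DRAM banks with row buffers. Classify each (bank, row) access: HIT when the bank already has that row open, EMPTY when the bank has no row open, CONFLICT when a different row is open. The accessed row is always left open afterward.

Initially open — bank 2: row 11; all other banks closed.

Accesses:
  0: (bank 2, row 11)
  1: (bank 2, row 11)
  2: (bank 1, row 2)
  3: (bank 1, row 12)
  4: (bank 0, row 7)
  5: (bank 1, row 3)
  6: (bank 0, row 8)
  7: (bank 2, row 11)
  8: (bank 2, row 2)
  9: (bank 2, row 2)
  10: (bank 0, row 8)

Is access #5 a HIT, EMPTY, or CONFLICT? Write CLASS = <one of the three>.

#0 (2,11) H  (was 11)
#1 (2,11) H  (was 11)
#2 (1,2) E
#3 (1,12) C  (was 2)
#4 (0,7) E
#5 (1,3) C  (was 12)
#6 (0,8) C  (was 7)
#7 (2,11) H  (was 11)
#8 (2,2) C  (was 11)
#9 (2,2) H  (was 2)
#10 (0,8) H  (was 8)

CLASS = CONFLICT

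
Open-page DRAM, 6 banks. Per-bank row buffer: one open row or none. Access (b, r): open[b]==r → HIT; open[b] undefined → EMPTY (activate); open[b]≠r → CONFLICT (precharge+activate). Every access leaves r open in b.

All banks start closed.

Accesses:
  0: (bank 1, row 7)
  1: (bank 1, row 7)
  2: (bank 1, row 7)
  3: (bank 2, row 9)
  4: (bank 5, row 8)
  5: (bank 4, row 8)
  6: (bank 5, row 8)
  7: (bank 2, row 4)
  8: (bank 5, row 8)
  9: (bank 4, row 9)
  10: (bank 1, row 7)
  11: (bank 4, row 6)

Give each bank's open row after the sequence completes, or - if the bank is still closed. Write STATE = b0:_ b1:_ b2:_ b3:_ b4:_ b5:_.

STATE = b0:- b1:7 b2:4 b3:- b4:6 b5:8

step 0: bank1 None->7 [EMPTY]
step 1: bank1 7->7 [HIT]
step 2: bank1 7->7 [HIT]
step 3: bank2 None->9 [EMPTY]
step 4: bank5 None->8 [EMPTY]
step 5: bank4 None->8 [EMPTY]
step 6: bank5 8->8 [HIT]
step 7: bank2 9->4 [CONFLICT]
step 8: bank5 8->8 [HIT]
step 9: bank4 8->9 [CONFLICT]
step 10: bank1 7->7 [HIT]
step 11: bank4 9->6 [CONFLICT]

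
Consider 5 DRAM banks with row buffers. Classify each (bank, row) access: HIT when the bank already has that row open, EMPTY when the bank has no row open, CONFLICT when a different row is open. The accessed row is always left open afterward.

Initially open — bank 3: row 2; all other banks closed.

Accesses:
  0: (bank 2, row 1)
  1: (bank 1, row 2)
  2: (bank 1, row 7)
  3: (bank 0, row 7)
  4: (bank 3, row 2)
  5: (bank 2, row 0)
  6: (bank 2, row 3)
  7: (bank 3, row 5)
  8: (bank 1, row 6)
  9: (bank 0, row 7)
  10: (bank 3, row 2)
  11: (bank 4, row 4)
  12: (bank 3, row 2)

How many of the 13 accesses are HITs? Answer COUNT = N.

  [0] b2 r1: no row ⇒ E
  [1] b1 r2: no row ⇒ E
  [2] b1 r7: had r2 ⇒ C
  [3] b0 r7: no row ⇒ E
  [4] b3 r2: had r2 ⇒ H
  [5] b2 r0: had r1 ⇒ C
  [6] b2 r3: had r0 ⇒ C
  [7] b3 r5: had r2 ⇒ C
  [8] b1 r6: had r7 ⇒ C
  [9] b0 r7: had r7 ⇒ H
  [10] b3 r2: had r5 ⇒ C
  [11] b4 r4: no row ⇒ E
  [12] b3 r2: had r2 ⇒ H

COUNT = 3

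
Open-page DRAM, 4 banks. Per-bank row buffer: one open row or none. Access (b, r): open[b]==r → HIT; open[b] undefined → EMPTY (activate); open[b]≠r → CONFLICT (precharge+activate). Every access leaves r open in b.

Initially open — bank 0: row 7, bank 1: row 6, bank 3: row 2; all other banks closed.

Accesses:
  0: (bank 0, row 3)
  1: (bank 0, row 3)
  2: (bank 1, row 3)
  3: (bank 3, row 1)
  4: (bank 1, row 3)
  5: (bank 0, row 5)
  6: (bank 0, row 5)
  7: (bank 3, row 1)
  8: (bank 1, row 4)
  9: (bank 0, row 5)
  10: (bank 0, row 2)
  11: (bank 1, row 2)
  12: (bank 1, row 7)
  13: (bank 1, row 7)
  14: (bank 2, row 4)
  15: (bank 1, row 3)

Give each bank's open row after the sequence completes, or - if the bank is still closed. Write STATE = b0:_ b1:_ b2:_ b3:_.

STATE = b0:2 b1:3 b2:4 b3:1

step 0: bank0 7->3 [CONFLICT]
step 1: bank0 3->3 [HIT]
step 2: bank1 6->3 [CONFLICT]
step 3: bank3 2->1 [CONFLICT]
step 4: bank1 3->3 [HIT]
step 5: bank0 3->5 [CONFLICT]
step 6: bank0 5->5 [HIT]
step 7: bank3 1->1 [HIT]
step 8: bank1 3->4 [CONFLICT]
step 9: bank0 5->5 [HIT]
step 10: bank0 5->2 [CONFLICT]
step 11: bank1 4->2 [CONFLICT]
step 12: bank1 2->7 [CONFLICT]
step 13: bank1 7->7 [HIT]
step 14: bank2 None->4 [EMPTY]
step 15: bank1 7->3 [CONFLICT]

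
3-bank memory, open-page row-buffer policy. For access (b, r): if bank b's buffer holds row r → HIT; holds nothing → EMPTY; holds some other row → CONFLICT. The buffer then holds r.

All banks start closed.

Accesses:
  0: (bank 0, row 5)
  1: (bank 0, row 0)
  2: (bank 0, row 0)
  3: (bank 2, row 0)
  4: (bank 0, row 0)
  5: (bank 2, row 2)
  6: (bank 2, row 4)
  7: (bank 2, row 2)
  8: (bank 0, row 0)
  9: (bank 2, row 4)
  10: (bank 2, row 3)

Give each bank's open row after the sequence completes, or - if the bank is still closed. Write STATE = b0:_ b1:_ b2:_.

#0 (0,5) E
#1 (0,0) C  (was 5)
#2 (0,0) H  (was 0)
#3 (2,0) E
#4 (0,0) H  (was 0)
#5 (2,2) C  (was 0)
#6 (2,4) C  (was 2)
#7 (2,2) C  (was 4)
#8 (0,0) H  (was 0)
#9 (2,4) C  (was 2)
#10 (2,3) C  (was 4)

STATE = b0:0 b1:- b2:3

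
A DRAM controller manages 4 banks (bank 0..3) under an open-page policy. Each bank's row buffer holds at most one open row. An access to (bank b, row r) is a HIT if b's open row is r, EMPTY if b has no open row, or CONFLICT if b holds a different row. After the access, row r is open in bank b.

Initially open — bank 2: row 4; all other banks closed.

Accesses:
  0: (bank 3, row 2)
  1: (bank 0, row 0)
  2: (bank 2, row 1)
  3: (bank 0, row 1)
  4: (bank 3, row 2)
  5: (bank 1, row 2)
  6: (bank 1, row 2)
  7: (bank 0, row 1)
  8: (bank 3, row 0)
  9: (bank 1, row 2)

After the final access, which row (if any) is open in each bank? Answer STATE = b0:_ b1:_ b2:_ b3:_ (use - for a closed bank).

0: bank 3 row 2 — prev None → EMPTY
1: bank 0 row 0 — prev None → EMPTY
2: bank 2 row 1 — prev 4 → CONFLICT
3: bank 0 row 1 — prev 0 → CONFLICT
4: bank 3 row 2 — prev 2 → HIT
5: bank 1 row 2 — prev None → EMPTY
6: bank 1 row 2 — prev 2 → HIT
7: bank 0 row 1 — prev 1 → HIT
8: bank 3 row 0 — prev 2 → CONFLICT
9: bank 1 row 2 — prev 2 → HIT

STATE = b0:1 b1:2 b2:1 b3:0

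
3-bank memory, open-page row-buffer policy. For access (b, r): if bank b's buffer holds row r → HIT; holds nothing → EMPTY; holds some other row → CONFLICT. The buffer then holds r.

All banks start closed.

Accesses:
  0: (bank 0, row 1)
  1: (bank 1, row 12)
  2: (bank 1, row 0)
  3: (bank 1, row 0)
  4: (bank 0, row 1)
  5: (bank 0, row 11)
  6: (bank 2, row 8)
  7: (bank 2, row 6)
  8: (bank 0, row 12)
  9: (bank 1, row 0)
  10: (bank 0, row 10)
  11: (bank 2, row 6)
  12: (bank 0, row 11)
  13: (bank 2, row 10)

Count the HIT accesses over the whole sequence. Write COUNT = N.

COUNT = 4

step 0: bank0 None->1 [EMPTY]
step 1: bank1 None->12 [EMPTY]
step 2: bank1 12->0 [CONFLICT]
step 3: bank1 0->0 [HIT]
step 4: bank0 1->1 [HIT]
step 5: bank0 1->11 [CONFLICT]
step 6: bank2 None->8 [EMPTY]
step 7: bank2 8->6 [CONFLICT]
step 8: bank0 11->12 [CONFLICT]
step 9: bank1 0->0 [HIT]
step 10: bank0 12->10 [CONFLICT]
step 11: bank2 6->6 [HIT]
step 12: bank0 10->11 [CONFLICT]
step 13: bank2 6->10 [CONFLICT]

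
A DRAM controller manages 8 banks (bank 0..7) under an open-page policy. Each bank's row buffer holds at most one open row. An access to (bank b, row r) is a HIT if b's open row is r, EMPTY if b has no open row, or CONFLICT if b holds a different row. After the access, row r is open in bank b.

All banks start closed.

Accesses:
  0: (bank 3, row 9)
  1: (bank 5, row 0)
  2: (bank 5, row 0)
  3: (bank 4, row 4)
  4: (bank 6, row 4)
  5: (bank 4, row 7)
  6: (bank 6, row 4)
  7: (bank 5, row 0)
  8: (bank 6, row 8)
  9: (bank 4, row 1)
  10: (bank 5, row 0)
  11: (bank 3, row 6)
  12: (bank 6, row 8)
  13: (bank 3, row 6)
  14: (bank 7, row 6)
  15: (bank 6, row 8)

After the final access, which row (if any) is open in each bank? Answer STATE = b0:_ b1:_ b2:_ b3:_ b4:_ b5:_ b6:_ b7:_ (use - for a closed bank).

STATE = b0:- b1:- b2:- b3:6 b4:1 b5:0 b6:8 b7:6

#0 (3,9) E
#1 (5,0) E
#2 (5,0) H  (was 0)
#3 (4,4) E
#4 (6,4) E
#5 (4,7) C  (was 4)
#6 (6,4) H  (was 4)
#7 (5,0) H  (was 0)
#8 (6,8) C  (was 4)
#9 (4,1) C  (was 7)
#10 (5,0) H  (was 0)
#11 (3,6) C  (was 9)
#12 (6,8) H  (was 8)
#13 (3,6) H  (was 6)
#14 (7,6) E
#15 (6,8) H  (was 8)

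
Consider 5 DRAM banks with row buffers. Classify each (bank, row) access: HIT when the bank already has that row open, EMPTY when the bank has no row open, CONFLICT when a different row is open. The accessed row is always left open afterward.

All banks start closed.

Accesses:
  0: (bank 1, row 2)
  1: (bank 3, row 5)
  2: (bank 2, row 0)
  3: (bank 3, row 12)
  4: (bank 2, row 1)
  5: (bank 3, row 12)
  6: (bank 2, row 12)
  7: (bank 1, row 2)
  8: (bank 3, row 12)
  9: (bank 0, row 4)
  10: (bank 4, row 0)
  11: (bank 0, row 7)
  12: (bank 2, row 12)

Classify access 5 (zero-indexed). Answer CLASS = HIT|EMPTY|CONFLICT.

CLASS = HIT

step 0: bank1 None->2 [EMPTY]
step 1: bank3 None->5 [EMPTY]
step 2: bank2 None->0 [EMPTY]
step 3: bank3 5->12 [CONFLICT]
step 4: bank2 0->1 [CONFLICT]
step 5: bank3 12->12 [HIT]
step 6: bank2 1->12 [CONFLICT]
step 7: bank1 2->2 [HIT]
step 8: bank3 12->12 [HIT]
step 9: bank0 None->4 [EMPTY]
step 10: bank4 None->0 [EMPTY]
step 11: bank0 4->7 [CONFLICT]
step 12: bank2 12->12 [HIT]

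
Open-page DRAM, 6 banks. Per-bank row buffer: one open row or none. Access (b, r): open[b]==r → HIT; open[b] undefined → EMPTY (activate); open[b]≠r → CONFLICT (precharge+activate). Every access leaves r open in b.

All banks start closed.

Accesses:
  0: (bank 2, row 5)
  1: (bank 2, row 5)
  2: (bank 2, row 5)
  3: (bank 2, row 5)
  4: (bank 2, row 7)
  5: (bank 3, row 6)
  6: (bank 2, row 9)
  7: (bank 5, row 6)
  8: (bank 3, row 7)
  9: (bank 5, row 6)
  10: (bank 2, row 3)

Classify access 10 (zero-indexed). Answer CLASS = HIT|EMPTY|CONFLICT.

CLASS = CONFLICT

step 0: bank2 None->5 [EMPTY]
step 1: bank2 5->5 [HIT]
step 2: bank2 5->5 [HIT]
step 3: bank2 5->5 [HIT]
step 4: bank2 5->7 [CONFLICT]
step 5: bank3 None->6 [EMPTY]
step 6: bank2 7->9 [CONFLICT]
step 7: bank5 None->6 [EMPTY]
step 8: bank3 6->7 [CONFLICT]
step 9: bank5 6->6 [HIT]
step 10: bank2 9->3 [CONFLICT]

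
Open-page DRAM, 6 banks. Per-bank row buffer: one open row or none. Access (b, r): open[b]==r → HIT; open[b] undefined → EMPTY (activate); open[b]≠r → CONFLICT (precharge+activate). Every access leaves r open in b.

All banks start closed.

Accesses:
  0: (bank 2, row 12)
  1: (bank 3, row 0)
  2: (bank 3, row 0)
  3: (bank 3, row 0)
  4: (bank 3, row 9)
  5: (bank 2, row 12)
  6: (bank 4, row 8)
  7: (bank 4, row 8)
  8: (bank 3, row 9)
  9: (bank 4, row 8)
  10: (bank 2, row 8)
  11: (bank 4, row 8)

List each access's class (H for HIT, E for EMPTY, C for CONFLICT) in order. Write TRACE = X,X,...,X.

  [0] b2 r12: no row ⇒ E
  [1] b3 r0: no row ⇒ E
  [2] b3 r0: had r0 ⇒ H
  [3] b3 r0: had r0 ⇒ H
  [4] b3 r9: had r0 ⇒ C
  [5] b2 r12: had r12 ⇒ H
  [6] b4 r8: no row ⇒ E
  [7] b4 r8: had r8 ⇒ H
  [8] b3 r9: had r9 ⇒ H
  [9] b4 r8: had r8 ⇒ H
  [10] b2 r8: had r12 ⇒ C
  [11] b4 r8: had r8 ⇒ H

TRACE = E,E,H,H,C,H,E,H,H,H,C,H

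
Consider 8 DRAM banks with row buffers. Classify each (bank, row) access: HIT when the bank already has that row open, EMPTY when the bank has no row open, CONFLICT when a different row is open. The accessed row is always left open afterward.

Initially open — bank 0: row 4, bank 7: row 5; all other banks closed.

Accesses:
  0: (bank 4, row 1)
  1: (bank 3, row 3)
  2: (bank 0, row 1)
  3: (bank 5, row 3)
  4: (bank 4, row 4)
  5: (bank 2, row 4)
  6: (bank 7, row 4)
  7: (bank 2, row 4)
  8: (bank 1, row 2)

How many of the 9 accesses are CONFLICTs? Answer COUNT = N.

COUNT = 3

step 0: bank4 None->1 [EMPTY]
step 1: bank3 None->3 [EMPTY]
step 2: bank0 4->1 [CONFLICT]
step 3: bank5 None->3 [EMPTY]
step 4: bank4 1->4 [CONFLICT]
step 5: bank2 None->4 [EMPTY]
step 6: bank7 5->4 [CONFLICT]
step 7: bank2 4->4 [HIT]
step 8: bank1 None->2 [EMPTY]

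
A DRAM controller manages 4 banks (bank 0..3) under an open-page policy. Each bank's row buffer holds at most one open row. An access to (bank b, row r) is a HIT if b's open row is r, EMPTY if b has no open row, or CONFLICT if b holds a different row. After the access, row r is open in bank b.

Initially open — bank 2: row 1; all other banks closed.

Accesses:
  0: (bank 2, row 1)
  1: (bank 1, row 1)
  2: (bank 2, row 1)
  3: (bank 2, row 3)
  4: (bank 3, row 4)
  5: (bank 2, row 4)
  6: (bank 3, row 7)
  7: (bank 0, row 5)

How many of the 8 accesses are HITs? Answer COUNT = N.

COUNT = 2

#0 (2,1) H  (was 1)
#1 (1,1) E
#2 (2,1) H  (was 1)
#3 (2,3) C  (was 1)
#4 (3,4) E
#5 (2,4) C  (was 3)
#6 (3,7) C  (was 4)
#7 (0,5) E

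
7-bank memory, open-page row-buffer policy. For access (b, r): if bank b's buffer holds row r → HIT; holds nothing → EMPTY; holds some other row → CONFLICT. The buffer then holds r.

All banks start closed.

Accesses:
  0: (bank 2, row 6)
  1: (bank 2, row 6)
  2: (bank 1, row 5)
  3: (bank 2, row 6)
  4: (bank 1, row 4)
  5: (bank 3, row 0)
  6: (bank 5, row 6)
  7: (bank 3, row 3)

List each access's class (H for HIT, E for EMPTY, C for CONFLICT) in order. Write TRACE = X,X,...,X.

TRACE = E,H,E,H,C,E,E,C

0: bank 2 row 6 — prev None → EMPTY
1: bank 2 row 6 — prev 6 → HIT
2: bank 1 row 5 — prev None → EMPTY
3: bank 2 row 6 — prev 6 → HIT
4: bank 1 row 4 — prev 5 → CONFLICT
5: bank 3 row 0 — prev None → EMPTY
6: bank 5 row 6 — prev None → EMPTY
7: bank 3 row 3 — prev 0 → CONFLICT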